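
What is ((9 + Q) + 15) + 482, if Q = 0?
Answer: 506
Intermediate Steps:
((9 + Q) + 15) + 482 = ((9 + 0) + 15) + 482 = (9 + 15) + 482 = 24 + 482 = 506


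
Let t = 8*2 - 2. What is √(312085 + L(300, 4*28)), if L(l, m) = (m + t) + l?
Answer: √312511 ≈ 559.03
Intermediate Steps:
t = 14 (t = 16 - 2 = 14)
L(l, m) = 14 + l + m (L(l, m) = (m + 14) + l = (14 + m) + l = 14 + l + m)
√(312085 + L(300, 4*28)) = √(312085 + (14 + 300 + 4*28)) = √(312085 + (14 + 300 + 112)) = √(312085 + 426) = √312511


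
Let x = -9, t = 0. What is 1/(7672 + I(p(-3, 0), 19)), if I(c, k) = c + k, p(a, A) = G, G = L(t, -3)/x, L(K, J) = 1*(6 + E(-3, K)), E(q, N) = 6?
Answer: 3/23069 ≈ 0.00013004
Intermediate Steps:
L(K, J) = 12 (L(K, J) = 1*(6 + 6) = 1*12 = 12)
G = -4/3 (G = 12/(-9) = 12*(-⅑) = -4/3 ≈ -1.3333)
p(a, A) = -4/3
1/(7672 + I(p(-3, 0), 19)) = 1/(7672 + (-4/3 + 19)) = 1/(7672 + 53/3) = 1/(23069/3) = 3/23069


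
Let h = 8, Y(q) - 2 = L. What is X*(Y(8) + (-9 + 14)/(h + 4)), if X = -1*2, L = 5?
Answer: -89/6 ≈ -14.833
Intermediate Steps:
Y(q) = 7 (Y(q) = 2 + 5 = 7)
X = -2
X*(Y(8) + (-9 + 14)/(h + 4)) = -2*(7 + (-9 + 14)/(8 + 4)) = -2*(7 + 5/12) = -2*89/12 = -89/6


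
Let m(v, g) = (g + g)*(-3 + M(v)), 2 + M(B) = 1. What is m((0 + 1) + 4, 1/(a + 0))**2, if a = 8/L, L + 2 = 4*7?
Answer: 676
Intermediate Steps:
L = 26 (L = -2 + 4*7 = -2 + 28 = 26)
a = 4/13 (a = 8/26 = 8*(1/26) = 4/13 ≈ 0.30769)
M(B) = -1 (M(B) = -2 + 1 = -1)
m(v, g) = -8*g (m(v, g) = (g + g)*(-3 - 1) = (2*g)*(-4) = -8*g)
m((0 + 1) + 4, 1/(a + 0))**2 = (-8/(4/13 + 0))**2 = (-8/4/13)**2 = (-8*13/4)**2 = (-26)**2 = 676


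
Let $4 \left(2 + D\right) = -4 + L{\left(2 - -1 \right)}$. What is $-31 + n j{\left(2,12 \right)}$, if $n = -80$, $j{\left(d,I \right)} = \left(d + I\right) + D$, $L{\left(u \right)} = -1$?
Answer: $-891$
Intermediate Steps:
$D = - \frac{13}{4}$ ($D = -2 + \frac{-4 - 1}{4} = -2 + \frac{1}{4} \left(-5\right) = -2 - \frac{5}{4} = - \frac{13}{4} \approx -3.25$)
$j{\left(d,I \right)} = - \frac{13}{4} + I + d$ ($j{\left(d,I \right)} = \left(d + I\right) - \frac{13}{4} = \left(I + d\right) - \frac{13}{4} = - \frac{13}{4} + I + d$)
$-31 + n j{\left(2,12 \right)} = -31 - 80 \left(- \frac{13}{4} + 12 + 2\right) = -31 - 860 = -891$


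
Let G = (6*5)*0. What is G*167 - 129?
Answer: -129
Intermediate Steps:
G = 0 (G = 30*0 = 0)
G*167 - 129 = 0*167 - 129 = 0 - 129 = -129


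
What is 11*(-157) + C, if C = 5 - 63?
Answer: -1785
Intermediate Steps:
C = -58
11*(-157) + C = 11*(-157) - 58 = -1727 - 58 = -1785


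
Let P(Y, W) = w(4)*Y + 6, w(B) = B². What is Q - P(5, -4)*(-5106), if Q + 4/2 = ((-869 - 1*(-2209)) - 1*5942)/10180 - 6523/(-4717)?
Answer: 10542943104673/24009530 ≈ 4.3912e+5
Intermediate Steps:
P(Y, W) = 6 + 16*Y (P(Y, W) = 4²*Y + 6 = 16*Y + 6 = 6 + 16*Y)
Q = -25670807/24009530 (Q = -2 + (((-869 - 1*(-2209)) - 1*5942)/10180 - 6523/(-4717)) = -2 + (((-869 + 2209) - 5942)*(1/10180) - 6523*(-1/4717)) = -2 + ((1340 - 5942)*(1/10180) + 6523/4717) = -2 + (-4602*1/10180 + 6523/4717) = -2 + (-2301/5090 + 6523/4717) = -2 + 22348253/24009530 = -25670807/24009530 ≈ -1.0692)
Q - P(5, -4)*(-5106) = -25670807/24009530 - (6 + 16*5)*(-5106) = -25670807/24009530 - (6 + 80)*(-5106) = -25670807/24009530 - 86*(-5106) = -25670807/24009530 - 1*(-439116) = -25670807/24009530 + 439116 = 10542943104673/24009530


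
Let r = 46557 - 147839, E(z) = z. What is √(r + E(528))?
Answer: I*√100754 ≈ 317.42*I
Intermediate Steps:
r = -101282
√(r + E(528)) = √(-101282 + 528) = √(-100754) = I*√100754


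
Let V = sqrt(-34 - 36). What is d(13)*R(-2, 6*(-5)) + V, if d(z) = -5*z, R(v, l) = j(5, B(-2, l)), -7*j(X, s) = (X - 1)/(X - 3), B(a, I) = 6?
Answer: 130/7 + I*sqrt(70) ≈ 18.571 + 8.3666*I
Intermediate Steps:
j(X, s) = -(-1 + X)/(7*(-3 + X)) (j(X, s) = -(X - 1)/(7*(X - 3)) = -(-1 + X)/(7*(-3 + X)))
R(v, l) = -2/7 (R(v, l) = (1 - 1*5)/(7*(-3 + 5)) = (1/7)*(1 - 5)/2 = (1/7)*(1/2)*(-4) = -2/7)
V = I*sqrt(70) (V = sqrt(-70) = I*sqrt(70) ≈ 8.3666*I)
d(13)*R(-2, 6*(-5)) + V = -5*13*(-2/7) + I*sqrt(70) = -65*(-2/7) + I*sqrt(70) = 130/7 + I*sqrt(70)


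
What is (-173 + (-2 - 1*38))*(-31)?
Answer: 6603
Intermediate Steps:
(-173 + (-2 - 1*38))*(-31) = (-173 + (-2 - 38))*(-31) = (-173 - 40)*(-31) = -213*(-31) = 6603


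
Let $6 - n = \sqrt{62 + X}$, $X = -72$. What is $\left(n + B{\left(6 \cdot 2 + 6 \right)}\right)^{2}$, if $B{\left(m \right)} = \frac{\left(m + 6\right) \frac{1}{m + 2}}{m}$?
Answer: $\frac{6031}{225} - \frac{182 i \sqrt{10}}{15} \approx 26.804 - 38.369 i$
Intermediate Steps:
$n = 6 - i \sqrt{10}$ ($n = 6 - \sqrt{62 - 72} = 6 - \sqrt{-10} = 6 - i \sqrt{10} \approx 6.0 - 3.1623 i$)
$B{\left(m \right)} = \frac{6 + m}{m \left(2 + m\right)}$ ($B{\left(m \right)} = \frac{\left(6 + m\right) \frac{1}{2 + m}}{m} = \frac{\frac{1}{2 + m} \left(6 + m\right)}{m} = \frac{6 + m}{m \left(2 + m\right)}$)
$\left(n + B{\left(6 \cdot 2 + 6 \right)}\right)^{2} = \left(\left(6 - i \sqrt{10}\right) + \frac{6 + \left(6 \cdot 2 + 6\right)}{\left(6 \cdot 2 + 6\right) \left(2 + \left(6 \cdot 2 + 6\right)\right)}\right)^{2} = \left(\left(6 - i \sqrt{10}\right) + \frac{6 + \left(12 + 6\right)}{\left(12 + 6\right) \left(2 + \left(12 + 6\right)\right)}\right)^{2} = \left(\left(6 - i \sqrt{10}\right) + \frac{6 + 18}{18 \left(2 + 18\right)}\right)^{2} = \left(\left(6 - i \sqrt{10}\right) + \frac{1}{18} \cdot \frac{1}{20} \cdot 24\right)^{2} = \left(\left(6 - i \sqrt{10}\right) + \frac{1}{15}\right)^{2} = \left(\frac{91}{15} - i \sqrt{10}\right)^{2}$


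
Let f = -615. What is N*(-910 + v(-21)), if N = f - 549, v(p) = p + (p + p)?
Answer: 1132572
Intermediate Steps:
v(p) = 3*p (v(p) = p + 2*p = 3*p)
N = -1164 (N = -615 - 549 = -1164)
N*(-910 + v(-21)) = -1164*(-910 + 3*(-21)) = -1164*(-910 - 63) = -1164*(-973) = 1132572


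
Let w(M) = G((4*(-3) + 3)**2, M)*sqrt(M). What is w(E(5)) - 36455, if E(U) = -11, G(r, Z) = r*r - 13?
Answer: -36455 + 6548*I*sqrt(11) ≈ -36455.0 + 21717.0*I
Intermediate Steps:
G(r, Z) = -13 + r**2 (G(r, Z) = r**2 - 13 = -13 + r**2)
w(M) = 6548*sqrt(M) (w(M) = (-13 + ((4*(-3) + 3)**2)**2)*sqrt(M) = (-13 + ((-12 + 3)**2)**2)*sqrt(M) = (-13 + ((-9)**2)**2)*sqrt(M) = (-13 + 81**2)*sqrt(M) = (-13 + 6561)*sqrt(M) = 6548*sqrt(M))
w(E(5)) - 36455 = 6548*sqrt(-11) - 36455 = 6548*(I*sqrt(11)) - 36455 = 6548*I*sqrt(11) - 36455 = -36455 + 6548*I*sqrt(11)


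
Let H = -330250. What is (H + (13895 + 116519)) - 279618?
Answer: -479454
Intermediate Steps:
(H + (13895 + 116519)) - 279618 = (-330250 + (13895 + 116519)) - 279618 = (-330250 + 130414) - 279618 = -199836 - 279618 = -479454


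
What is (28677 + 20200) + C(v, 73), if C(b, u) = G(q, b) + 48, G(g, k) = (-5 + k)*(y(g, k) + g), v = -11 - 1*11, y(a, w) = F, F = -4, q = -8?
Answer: 49249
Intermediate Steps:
y(a, w) = -4
v = -22 (v = -11 - 11 = -22)
G(g, k) = (-5 + k)*(-4 + g)
C(b, u) = 108 - 12*b (C(b, u) = (20 - 5*(-8) - 4*b - 8*b) + 48 = (20 + 40 - 4*b - 8*b) + 48 = (60 - 12*b) + 48 = 108 - 12*b)
(28677 + 20200) + C(v, 73) = (28677 + 20200) + (108 - 12*(-22)) = 48877 + (108 + 264) = 48877 + 372 = 49249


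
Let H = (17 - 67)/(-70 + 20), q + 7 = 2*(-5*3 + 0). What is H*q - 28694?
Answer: -28731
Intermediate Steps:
q = -37 (q = -7 + 2*(-5*3 + 0) = -7 + 2*(-15 + 0) = -7 + 2*(-15) = -7 - 30 = -37)
H = 1 (H = -50/(-50) = -50*(-1/50) = 1)
H*q - 28694 = 1*(-37) - 28694 = -37 - 28694 = -28731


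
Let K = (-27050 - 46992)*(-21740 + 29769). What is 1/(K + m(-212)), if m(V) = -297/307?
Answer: -307/182506348223 ≈ -1.6821e-9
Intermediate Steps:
m(V) = -297/307 (m(V) = -297*1/307 = -297/307)
K = -594483218 (K = -74042*8029 = -594483218)
1/(K + m(-212)) = 1/(-594483218 - 297/307) = 1/(-182506348223/307) = -307/182506348223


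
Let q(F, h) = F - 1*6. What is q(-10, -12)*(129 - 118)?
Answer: -176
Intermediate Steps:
q(F, h) = -6 + F (q(F, h) = F - 6 = -6 + F)
q(-10, -12)*(129 - 118) = (-6 - 10)*(129 - 118) = -16*11 = -176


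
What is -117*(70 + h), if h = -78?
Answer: 936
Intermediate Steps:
-117*(70 + h) = -117*(70 - 78) = -117*(-8) = 936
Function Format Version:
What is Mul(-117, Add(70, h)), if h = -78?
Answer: 936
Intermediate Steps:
Mul(-117, Add(70, h)) = Mul(-117, Add(70, -78)) = Mul(-117, -8) = 936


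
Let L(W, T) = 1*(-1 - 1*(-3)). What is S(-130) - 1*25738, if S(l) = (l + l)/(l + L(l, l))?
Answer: -823551/32 ≈ -25736.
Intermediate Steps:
L(W, T) = 2 (L(W, T) = 1*(-1 + 3) = 1*2 = 2)
S(l) = 2*l/(2 + l) (S(l) = (l + l)/(l + 2) = (2*l)/(2 + l) = 2*l/(2 + l))
S(-130) - 1*25738 = 2*(-130)/(2 - 130) - 1*25738 = 2*(-130)/(-128) - 25738 = 2*(-130)*(-1/128) - 25738 = 65/32 - 25738 = -823551/32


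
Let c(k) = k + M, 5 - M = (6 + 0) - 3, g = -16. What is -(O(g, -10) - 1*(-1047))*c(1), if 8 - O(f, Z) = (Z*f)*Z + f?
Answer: -8013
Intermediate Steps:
M = 2 (M = 5 - ((6 + 0) - 3) = 5 - (6 - 3) = 5 - 1*3 = 5 - 3 = 2)
O(f, Z) = 8 - f - f*Z² (O(f, Z) = 8 - ((Z*f)*Z + f) = 8 - (f*Z² + f) = 8 - (f + f*Z²) = 8 + (-f - f*Z²) = 8 - f - f*Z²)
c(k) = 2 + k (c(k) = k + 2 = 2 + k)
-(O(g, -10) - 1*(-1047))*c(1) = -((8 - 1*(-16) - 1*(-16)*(-10)²) - 1*(-1047))*(2 + 1) = -((8 + 16 - 1*(-16)*100) + 1047)*3 = -((8 + 16 + 1600) + 1047)*3 = -(1624 + 1047)*3 = -2671*3 = -1*8013 = -8013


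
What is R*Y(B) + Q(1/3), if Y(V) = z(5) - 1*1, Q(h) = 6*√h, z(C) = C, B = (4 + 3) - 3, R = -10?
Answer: -40 + 2*√3 ≈ -36.536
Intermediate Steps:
B = 4 (B = 7 - 3 = 4)
Y(V) = 4 (Y(V) = 5 - 1*1 = 5 - 1 = 4)
R*Y(B) + Q(1/3) = -10*4 + 6*√(1/3) = -40 + 6*√(⅓) = -40 + 6*(√3/3) = -40 + 2*√3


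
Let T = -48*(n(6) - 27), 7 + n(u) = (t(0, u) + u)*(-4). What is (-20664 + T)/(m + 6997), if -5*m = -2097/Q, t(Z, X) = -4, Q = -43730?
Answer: -4077385200/1529891953 ≈ -2.6651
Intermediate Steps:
n(u) = 9 - 4*u (n(u) = -7 + (-4 + u)*(-4) = -7 + (16 - 4*u) = 9 - 4*u)
m = -2097/218650 (m = -(-2097)/(5*(-43730)) = -(-2097)*(-1)/(5*43730) = -1/5*2097/43730 = -2097/218650 ≈ -0.0095907)
T = 2016 (T = -48*((9 - 4*6) - 27) = -48*((9 - 24) - 27) = -48*(-15 - 27) = -48*(-42) = 2016)
(-20664 + T)/(m + 6997) = (-20664 + 2016)/(-2097/218650 + 6997) = -18648/1529891953/218650 = -18648*218650/1529891953 = -4077385200/1529891953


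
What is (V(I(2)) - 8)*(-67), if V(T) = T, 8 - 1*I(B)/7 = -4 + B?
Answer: -4154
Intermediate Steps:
I(B) = 84 - 7*B (I(B) = 56 - 7*(-4 + B) = 56 + (28 - 7*B) = 84 - 7*B)
(V(I(2)) - 8)*(-67) = ((84 - 7*2) - 8)*(-67) = ((84 - 14) - 8)*(-67) = (70 - 8)*(-67) = 62*(-67) = -4154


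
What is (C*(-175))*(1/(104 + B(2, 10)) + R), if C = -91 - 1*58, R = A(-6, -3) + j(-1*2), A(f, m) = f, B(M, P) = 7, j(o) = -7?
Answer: -37600150/111 ≈ -3.3874e+5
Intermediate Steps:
R = -13 (R = -6 - 7 = -13)
C = -149 (C = -91 - 58 = -149)
(C*(-175))*(1/(104 + B(2, 10)) + R) = (-149*(-175))*(1/(104 + 7) - 13) = 26075*(1/111 - 13) = 26075*(-1442/111) = -37600150/111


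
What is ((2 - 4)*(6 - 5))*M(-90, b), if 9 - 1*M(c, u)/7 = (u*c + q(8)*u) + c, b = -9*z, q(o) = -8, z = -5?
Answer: -63126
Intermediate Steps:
b = 45 (b = -9*(-5) = 45)
M(c, u) = 63 - 7*c + 56*u - 7*c*u (M(c, u) = 63 - 7*((u*c - 8*u) + c) = 63 - 7*((c*u - 8*u) + c) = 63 - 7*((-8*u + c*u) + c) = 63 - 7*(c - 8*u + c*u) = 63 + (-7*c + 56*u - 7*c*u) = 63 - 7*c + 56*u - 7*c*u)
((2 - 4)*(6 - 5))*M(-90, b) = ((2 - 4)*(6 - 5))*(63 - 7*(-90) + 56*45 - 7*(-90)*45) = (-2*1)*(63 + 630 + 2520 + 28350) = -2*31563 = -63126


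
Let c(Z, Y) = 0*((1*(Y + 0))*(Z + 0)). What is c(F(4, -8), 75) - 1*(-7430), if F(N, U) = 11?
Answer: 7430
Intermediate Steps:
c(Z, Y) = 0 (c(Z, Y) = 0*((1*Y)*Z) = 0*(Y*Z) = 0)
c(F(4, -8), 75) - 1*(-7430) = 0 - 1*(-7430) = 0 + 7430 = 7430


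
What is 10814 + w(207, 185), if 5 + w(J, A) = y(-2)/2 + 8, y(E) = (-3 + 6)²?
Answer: 21643/2 ≈ 10822.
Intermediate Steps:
y(E) = 9 (y(E) = 3² = 9)
w(J, A) = 15/2 (w(J, A) = -5 + (9/2 + 8) = -5 + 25/2 = 15/2)
10814 + w(207, 185) = 10814 + 15/2 = 21643/2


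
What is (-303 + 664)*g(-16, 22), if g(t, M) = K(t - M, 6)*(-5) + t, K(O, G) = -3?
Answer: -361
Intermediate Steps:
g(t, M) = 15 + t (g(t, M) = -3*(-5) + t = 15 + t)
(-303 + 664)*g(-16, 22) = (-303 + 664)*(15 - 16) = 361*(-1) = -361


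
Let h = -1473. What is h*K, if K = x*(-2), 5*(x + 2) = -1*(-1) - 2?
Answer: -32406/5 ≈ -6481.2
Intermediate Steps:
x = -11/5 (x = -2 + (-1*(-1) - 2)/5 = -2 + (1 - 2)/5 = -2 + (1/5)*(-1) = -2 - 1/5 = -11/5 ≈ -2.2000)
K = 22/5 (K = -11/5*(-2) = 22/5 ≈ 4.4000)
h*K = -1473*22/5 = -32406/5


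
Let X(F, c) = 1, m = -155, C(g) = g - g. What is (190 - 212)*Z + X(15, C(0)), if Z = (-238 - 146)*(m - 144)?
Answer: -2525951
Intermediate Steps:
C(g) = 0
Z = 114816 (Z = (-238 - 146)*(-155 - 144) = -384*(-299) = 114816)
(190 - 212)*Z + X(15, C(0)) = (190 - 212)*114816 + 1 = -22*114816 + 1 = -2525952 + 1 = -2525951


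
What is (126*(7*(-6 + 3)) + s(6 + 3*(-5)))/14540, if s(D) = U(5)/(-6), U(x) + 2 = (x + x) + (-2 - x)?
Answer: -15877/87240 ≈ -0.18199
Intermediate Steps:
U(x) = -4 + x (U(x) = -2 + ((x + x) + (-2 - x)) = -2 + (2*x + (-2 - x)) = -2 + (-2 + x) = -4 + x)
s(D) = -1/6 (s(D) = (-4 + 5)/(-6) = 1*(-1/6) = -1/6)
(126*(7*(-6 + 3)) + s(6 + 3*(-5)))/14540 = (126*(7*(-6 + 3)) - 1/6)/14540 = (126*(7*(-3)) - 1/6)*(1/14540) = (126*(-21) - 1/6)*(1/14540) = (-2646 - 1/6)*(1/14540) = -15877/6*1/14540 = -15877/87240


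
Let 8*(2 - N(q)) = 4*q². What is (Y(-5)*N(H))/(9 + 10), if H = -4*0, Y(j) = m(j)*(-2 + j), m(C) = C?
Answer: 70/19 ≈ 3.6842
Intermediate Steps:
Y(j) = j*(-2 + j)
H = 0
N(q) = 2 - q²/2
(Y(-5)*N(H))/(9 + 10) = ((-5*(-2 - 5))*(2 - ½*0²))/(9 + 10) = ((-5*(-7))*(2 - ½*0))/19 = (35*(2 + 0))*(1/19) = (35*2)*(1/19) = 70*(1/19) = 70/19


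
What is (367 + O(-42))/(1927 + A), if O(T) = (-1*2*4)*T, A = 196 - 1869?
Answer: 703/254 ≈ 2.7677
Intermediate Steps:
A = -1673
O(T) = -8*T (O(T) = (-2*4)*T = -8*T)
(367 + O(-42))/(1927 + A) = (367 - 8*(-42))/(1927 - 1673) = (367 + 336)/254 = 703*(1/254) = 703/254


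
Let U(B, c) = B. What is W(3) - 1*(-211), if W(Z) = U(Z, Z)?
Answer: 214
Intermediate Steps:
W(Z) = Z
W(3) - 1*(-211) = 3 - 1*(-211) = 3 + 211 = 214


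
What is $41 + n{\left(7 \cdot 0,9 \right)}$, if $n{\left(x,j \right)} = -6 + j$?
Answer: $44$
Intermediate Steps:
$41 + n{\left(7 \cdot 0,9 \right)} = 41 + \left(-6 + 9\right) = 41 + 3 = 44$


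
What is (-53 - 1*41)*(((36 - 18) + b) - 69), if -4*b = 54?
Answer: 6063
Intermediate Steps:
b = -27/2 (b = -¼*54 = -27/2 ≈ -13.500)
(-53 - 1*41)*(((36 - 18) + b) - 69) = (-53 - 1*41)*(((36 - 18) - 27/2) - 69) = (-53 - 41)*((18 - 27/2) - 69) = -94*(9/2 - 69) = -94*(-129/2) = 6063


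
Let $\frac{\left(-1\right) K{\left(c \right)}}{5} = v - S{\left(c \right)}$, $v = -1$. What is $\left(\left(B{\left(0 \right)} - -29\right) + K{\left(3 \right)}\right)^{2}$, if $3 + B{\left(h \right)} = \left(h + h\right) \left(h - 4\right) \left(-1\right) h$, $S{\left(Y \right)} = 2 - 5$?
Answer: $256$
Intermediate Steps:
$S{\left(Y \right)} = -3$ ($S{\left(Y \right)} = 2 - 5 = -3$)
$B{\left(h \right)} = -3 - 2 h^{2} \left(-4 + h\right)$ ($B{\left(h \right)} = -3 + \left(h + h\right) \left(h - 4\right) \left(-1\right) h = -3 + 2 h \left(-4 + h\right) \left(-1\right) h = -3 + - 2 h \left(-4 + h\right) h = -3 - 2 h^{2} \left(-4 + h\right)$)
$K{\left(c \right)} = -10$ ($K{\left(c \right)} = - 5 \left(-1 - -3\right) = - 5 \left(-1 + 3\right) = \left(-5\right) 2 = -10$)
$\left(\left(B{\left(0 \right)} - -29\right) + K{\left(3 \right)}\right)^{2} = \left(\left(\left(-3 - 2 \cdot 0^{3} + 8 \cdot 0^{2}\right) - -29\right) - 10\right)^{2} = \left(\left(\left(-3 - 0 + 8 \cdot 0\right) + 29\right) - 10\right)^{2} = \left(\left(\left(-3 + 0 + 0\right) + 29\right) - 10\right)^{2} = \left(\left(-3 + 29\right) - 10\right)^{2} = \left(26 - 10\right)^{2} = 16^{2} = 256$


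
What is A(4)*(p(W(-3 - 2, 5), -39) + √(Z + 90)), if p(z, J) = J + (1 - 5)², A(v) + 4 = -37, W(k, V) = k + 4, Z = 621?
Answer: 943 - 123*√79 ≈ -150.25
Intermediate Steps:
W(k, V) = 4 + k
A(v) = -41 (A(v) = -4 - 37 = -41)
p(z, J) = 16 + J (p(z, J) = J + (-4)² = J + 16 = 16 + J)
A(4)*(p(W(-3 - 2, 5), -39) + √(Z + 90)) = -41*((16 - 39) + √(621 + 90)) = -41*(-23 + √711) = -41*(-23 + 3*√79) = 943 - 123*√79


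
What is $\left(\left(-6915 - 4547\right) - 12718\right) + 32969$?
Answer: $8789$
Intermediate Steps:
$\left(\left(-6915 - 4547\right) - 12718\right) + 32969 = \left(-11462 - 12718\right) + 32969 = -24180 + 32969 = 8789$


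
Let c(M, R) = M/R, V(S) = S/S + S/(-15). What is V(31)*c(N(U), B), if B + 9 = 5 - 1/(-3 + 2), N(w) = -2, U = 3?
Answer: -32/45 ≈ -0.71111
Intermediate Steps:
V(S) = 1 - S/15 (V(S) = 1 + S*(-1/15) = 1 - S/15)
B = -3 (B = -9 + (5 - 1/(-3 + 2)) = -9 + (5 - 1/(-1)) = -9 + (5 - 1*(-1)) = -9 + (5 + 1) = -9 + 6 = -3)
V(31)*c(N(U), B) = (1 - 1/15*31)*(-2/(-3)) = (1 - 31/15)*(-2*(-⅓)) = -16/15*⅔ = -32/45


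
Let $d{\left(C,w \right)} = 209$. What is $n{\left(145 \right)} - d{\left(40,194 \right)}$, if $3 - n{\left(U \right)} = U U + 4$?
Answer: $-21235$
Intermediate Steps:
$n{\left(U \right)} = -1 - U^{2}$ ($n{\left(U \right)} = 3 - \left(U U + 4\right) = 3 - \left(U^{2} + 4\right) = 3 - \left(4 + U^{2}\right) = -1 - U^{2}$)
$n{\left(145 \right)} - d{\left(40,194 \right)} = \left(-1 - 145^{2}\right) - 209 = \left(-1 - 21025\right) - 209 = -21026 - 209 = -21235$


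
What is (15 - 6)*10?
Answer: 90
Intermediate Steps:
(15 - 6)*10 = 9*10 = 90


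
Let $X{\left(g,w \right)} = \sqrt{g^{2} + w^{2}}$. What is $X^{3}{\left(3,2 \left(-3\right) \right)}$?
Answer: $135 \sqrt{5} \approx 301.87$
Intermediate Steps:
$X^{3}{\left(3,2 \left(-3\right) \right)} = \left(\sqrt{3^{2} + \left(2 \left(-3\right)\right)^{2}}\right)^{3} = \left(\sqrt{9 + \left(-6\right)^{2}}\right)^{3} = \left(\sqrt{9 + 36}\right)^{3} = \left(\sqrt{45}\right)^{3} = \left(3 \sqrt{5}\right)^{3} = 135 \sqrt{5}$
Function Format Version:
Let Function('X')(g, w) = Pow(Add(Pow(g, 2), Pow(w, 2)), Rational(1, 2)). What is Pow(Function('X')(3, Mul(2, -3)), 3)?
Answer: Mul(135, Pow(5, Rational(1, 2))) ≈ 301.87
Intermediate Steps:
Pow(Function('X')(3, Mul(2, -3)), 3) = Pow(Pow(Add(Pow(3, 2), Pow(Mul(2, -3), 2)), Rational(1, 2)), 3) = Pow(Pow(Add(9, Pow(-6, 2)), Rational(1, 2)), 3) = Pow(Pow(Add(9, 36), Rational(1, 2)), 3) = Pow(Pow(45, Rational(1, 2)), 3) = Pow(Mul(3, Pow(5, Rational(1, 2))), 3) = Mul(135, Pow(5, Rational(1, 2)))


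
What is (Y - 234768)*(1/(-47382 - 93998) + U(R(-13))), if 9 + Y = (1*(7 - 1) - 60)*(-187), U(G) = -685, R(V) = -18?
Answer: 21759105383379/141380 ≈ 1.5391e+8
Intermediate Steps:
Y = 10089 (Y = -9 + (1*(7 - 1) - 60)*(-187) = -9 + (1*6 - 60)*(-187) = -9 + (6 - 60)*(-187) = -9 - 54*(-187) = -9 + 10098 = 10089)
(Y - 234768)*(1/(-47382 - 93998) + U(R(-13))) = (10089 - 234768)*(1/(-47382 - 93998) - 685) = -224679*(1/(-141380) - 685) = -224679*(-1/141380 - 685) = -224679*(-96845301/141380) = 21759105383379/141380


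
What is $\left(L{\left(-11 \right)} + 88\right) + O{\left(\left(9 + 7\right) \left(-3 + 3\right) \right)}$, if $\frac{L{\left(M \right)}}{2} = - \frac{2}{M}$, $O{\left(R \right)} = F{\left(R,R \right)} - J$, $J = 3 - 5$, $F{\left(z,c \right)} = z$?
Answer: $\frac{994}{11} \approx 90.364$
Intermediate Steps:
$J = -2$ ($J = 3 - 5 = -2$)
$O{\left(R \right)} = 2 + R$ ($O{\left(R \right)} = R - -2 = R + 2 = 2 + R$)
$L{\left(M \right)} = - \frac{4}{M}$ ($L{\left(M \right)} = 2 \left(- \frac{2}{M}\right) = - \frac{4}{M}$)
$\left(L{\left(-11 \right)} + 88\right) + O{\left(\left(9 + 7\right) \left(-3 + 3\right) \right)} = \left(- \frac{4}{-11} + 88\right) + \left(2 + \left(9 + 7\right) \left(-3 + 3\right)\right) = \left(\left(-4\right) \left(- \frac{1}{11}\right) + 88\right) + \left(2 + 16 \cdot 0\right) = \left(\frac{4}{11} + 88\right) + \left(2 + 0\right) = \frac{972}{11} + 2 = \frac{994}{11}$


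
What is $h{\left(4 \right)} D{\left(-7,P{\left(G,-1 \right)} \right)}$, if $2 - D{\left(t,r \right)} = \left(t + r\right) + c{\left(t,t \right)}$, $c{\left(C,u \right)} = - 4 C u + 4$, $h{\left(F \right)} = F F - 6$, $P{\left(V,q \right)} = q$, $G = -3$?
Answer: $2020$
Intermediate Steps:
$h{\left(F \right)} = -6 + F^{2}$ ($h{\left(F \right)} = F^{2} - 6 = -6 + F^{2}$)
$c{\left(C,u \right)} = 4 - 4 C u$ ($c{\left(C,u \right)} = - 4 C u + 4 = 4 - 4 C u$)
$D{\left(t,r \right)} = -2 - r - t + 4 t^{2}$ ($D{\left(t,r \right)} = 2 - \left(\left(t + r\right) - \left(-4 + 4 t t\right)\right) = 2 - \left(\left(r + t\right) - \left(-4 + 4 t^{2}\right)\right) = 2 - \left(4 + r + t - 4 t^{2}\right) = -2 - r - t + 4 t^{2}$)
$h{\left(4 \right)} D{\left(-7,P{\left(G,-1 \right)} \right)} = \left(-6 + 4^{2}\right) \left(-2 - -1 - -7 + 4 \left(-7\right)^{2}\right) = \left(-6 + 16\right) \left(-2 + 1 + 7 + 4 \cdot 49\right) = 10 \left(-2 + 1 + 7 + 196\right) = 10 \cdot 202 = 2020$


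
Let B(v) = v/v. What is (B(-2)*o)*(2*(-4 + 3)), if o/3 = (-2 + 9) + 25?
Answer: -192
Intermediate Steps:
B(v) = 1
o = 96 (o = 3*((-2 + 9) + 25) = 3*(7 + 25) = 3*32 = 96)
(B(-2)*o)*(2*(-4 + 3)) = (1*96)*(2*(-4 + 3)) = 96*(2*(-1)) = 96*(-2) = -192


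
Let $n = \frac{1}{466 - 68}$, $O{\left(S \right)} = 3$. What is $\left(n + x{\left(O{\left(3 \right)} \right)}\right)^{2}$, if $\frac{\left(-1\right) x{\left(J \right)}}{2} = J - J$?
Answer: $\frac{1}{158404} \approx 6.313 \cdot 10^{-6}$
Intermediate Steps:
$x{\left(J \right)} = 0$ ($x{\left(J \right)} = - 2 \left(J - J\right) = \left(-2\right) 0 = 0$)
$n = \frac{1}{398} \approx 0.0025126$
$\left(n + x{\left(O{\left(3 \right)} \right)}\right)^{2} = \left(\frac{1}{398} + 0\right)^{2} = \left(\frac{1}{398}\right)^{2} = \frac{1}{158404}$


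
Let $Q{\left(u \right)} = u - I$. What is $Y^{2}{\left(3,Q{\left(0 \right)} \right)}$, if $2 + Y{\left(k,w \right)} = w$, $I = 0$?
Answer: $4$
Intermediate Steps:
$Q{\left(u \right)} = u$ ($Q{\left(u \right)} = u - 0 = u + 0 = u$)
$Y{\left(k,w \right)} = -2 + w$
$Y^{2}{\left(3,Q{\left(0 \right)} \right)} = \left(-2 + 0\right)^{2} = \left(-2\right)^{2} = 4$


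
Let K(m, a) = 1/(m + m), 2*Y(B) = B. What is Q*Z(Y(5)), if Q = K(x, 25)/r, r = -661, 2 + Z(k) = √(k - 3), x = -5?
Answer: -1/3305 + I*√2/13220 ≈ -0.00030257 + 0.00010698*I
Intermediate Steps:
Y(B) = B/2
K(m, a) = 1/(2*m)
Z(k) = -2 + √(-3 + k) (Z(k) = -2 + √(k - 3) = -2 + √(-3 + k))
Q = 1/6610 (Q = ((½)/(-5))/(-661) = ((½)*(-⅕))*(-1/661) = -⅒*(-1/661) = 1/6610 ≈ 0.00015129)
Q*Z(Y(5)) = (-2 + √(-3 + (½)*5))/6610 = (-2 + √(-3 + 5/2))/6610 = (-2 + √(-½))/6610 = (-2 + I*√2/2)/6610 = -1/3305 + I*√2/13220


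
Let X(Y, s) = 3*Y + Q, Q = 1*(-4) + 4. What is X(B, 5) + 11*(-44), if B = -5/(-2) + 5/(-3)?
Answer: -963/2 ≈ -481.50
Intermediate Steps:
Q = 0 (Q = -4 + 4 = 0)
B = ⅚ (B = -5*(-½) + 5*(-⅓) = 5/2 - 5/3 = ⅚ ≈ 0.83333)
X(Y, s) = 3*Y (X(Y, s) = 3*Y + 0 = 3*Y)
X(B, 5) + 11*(-44) = 3*(⅚) + 11*(-44) = 5/2 - 484 = -963/2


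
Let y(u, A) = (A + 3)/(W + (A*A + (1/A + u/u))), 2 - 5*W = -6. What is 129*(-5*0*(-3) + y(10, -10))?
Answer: -1806/205 ≈ -8.8098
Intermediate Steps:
W = 8/5 (W = ⅖ - ⅕*(-6) = ⅖ + 6/5 = 8/5 ≈ 1.6000)
y(u, A) = (3 + A)/(13/5 + 1/A + A²) (y(u, A) = (A + 3)/(8/5 + (A*A + (1/A + u/u))) = (3 + A)/(8/5 + (A² + (1/A + 1))) = (3 + A)/(8/5 + (A² + (1 + 1/A))) = (3 + A)/(8/5 + (1 + 1/A + A²)) = (3 + A)/(13/5 + 1/A + A²))
129*(-5*0*(-3) + y(10, -10)) = 129*(-5*0*(-3) + 5*(-10)*(3 - 10)/(5 + 5*(-10)³ + 13*(-10))) = 129*(0*(-3) + 5*(-10)*(-7)/(5 + 5*(-1000) - 130)) = 129*(0 + 5*(-10)*(-7)/(5 - 5000 - 130)) = 129*(0 + 5*(-10)*(-7)/(-5125)) = 129*(0 + 5*(-10)*(-1/5125)*(-7)) = 129*(0 - 14/205) = 129*(-14/205) = -1806/205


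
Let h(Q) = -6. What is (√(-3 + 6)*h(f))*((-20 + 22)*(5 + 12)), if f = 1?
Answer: -204*√3 ≈ -353.34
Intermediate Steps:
(√(-3 + 6)*h(f))*((-20 + 22)*(5 + 12)) = (√(-3 + 6)*(-6))*((-20 + 22)*(5 + 12)) = (√3*(-6))*(2*17) = -6*√3*34 = -204*√3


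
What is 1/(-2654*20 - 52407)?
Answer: -1/105487 ≈ -9.4798e-6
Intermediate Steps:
1/(-2654*20 - 52407) = 1/(-53080 - 52407) = 1/(-105487) = -1/105487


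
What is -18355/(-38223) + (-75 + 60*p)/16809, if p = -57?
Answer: 58313270/214163469 ≈ 0.27228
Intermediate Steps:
-18355/(-38223) + (-75 + 60*p)/16809 = -18355/(-38223) + (-75 + 60*(-57))/16809 = -18355*(-1/38223) + (-75 - 3420)*(1/16809) = 18355/38223 - 3495*1/16809 = 18355/38223 - 1165/5603 = 58313270/214163469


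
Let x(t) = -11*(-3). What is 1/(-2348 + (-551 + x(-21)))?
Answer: -1/2866 ≈ -0.00034892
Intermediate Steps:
x(t) = 33
1/(-2348 + (-551 + x(-21))) = 1/(-2348 + (-551 + 33)) = 1/(-2348 - 518) = 1/(-2866) = -1/2866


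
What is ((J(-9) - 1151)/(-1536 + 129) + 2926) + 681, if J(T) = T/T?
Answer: 5076199/1407 ≈ 3607.8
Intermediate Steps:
J(T) = 1
((J(-9) - 1151)/(-1536 + 129) + 2926) + 681 = ((1 - 1151)/(-1536 + 129) + 2926) + 681 = (-1150/(-1407) + 2926) + 681 = (-1150*(-1/1407) + 2926) + 681 = (1150/1407 + 2926) + 681 = 4118032/1407 + 681 = 5076199/1407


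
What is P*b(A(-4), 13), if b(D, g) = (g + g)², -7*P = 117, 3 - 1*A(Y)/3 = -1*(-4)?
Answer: -79092/7 ≈ -11299.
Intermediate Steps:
A(Y) = -3 (A(Y) = 9 - (-3)*(-4) = 9 - 3*4 = 9 - 12 = -3)
P = -117/7 (P = -⅐*117 = -117/7 ≈ -16.714)
b(D, g) = 4*g² (b(D, g) = (2*g)² = 4*g²)
P*b(A(-4), 13) = -468*13²/7 = -468*169/7 = -117/7*676 = -79092/7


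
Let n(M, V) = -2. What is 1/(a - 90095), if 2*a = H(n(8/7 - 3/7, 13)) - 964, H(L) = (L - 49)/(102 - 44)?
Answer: -116/10506983 ≈ -1.1040e-5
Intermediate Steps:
H(L) = -49/58 + L/58 (H(L) = (-49 + L)/58 = (-49 + L)*(1/58) = -49/58 + L/58)
a = -55963/116 (a = ((-49/58 + (1/58)*(-2)) - 964)/2 = ((-49/58 - 1/29) - 964)/2 = (-51/58 - 964)/2 = (½)*(-55963/58) = -55963/116 ≈ -482.44)
1/(a - 90095) = 1/(-55963/116 - 90095) = 1/(-10506983/116) = -116/10506983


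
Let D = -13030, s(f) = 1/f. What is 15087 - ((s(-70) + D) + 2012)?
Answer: 1827351/70 ≈ 26105.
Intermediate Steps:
15087 - ((s(-70) + D) + 2012) = 15087 - ((1/(-70) - 13030) + 2012) = 15087 - ((-1/70 - 13030) + 2012) = 15087 - (-912101/70 + 2012) = 15087 - 1*(-771261/70) = 15087 + 771261/70 = 1827351/70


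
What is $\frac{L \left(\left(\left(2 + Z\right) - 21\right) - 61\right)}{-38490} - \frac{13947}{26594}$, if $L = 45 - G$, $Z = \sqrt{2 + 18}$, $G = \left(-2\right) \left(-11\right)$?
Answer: $- \frac{48788707}{102360306} - \frac{23 \sqrt{5}}{19245} \approx -0.47931$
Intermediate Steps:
$G = 22$
$Z = 2 \sqrt{5}$ ($Z = \sqrt{20} = 2 \sqrt{5} \approx 4.4721$)
$L = 23$ ($L = 45 - 22 = 23$)
$\frac{L \left(\left(\left(2 + Z\right) - 21\right) - 61\right)}{-38490} - \frac{13947}{26594} = \frac{23 \left(\left(\left(2 + 2 \sqrt{5}\right) - 21\right) - 61\right)}{-38490} - \frac{13947}{26594} = 23 \left(\left(-19 + 2 \sqrt{5}\right) - 61\right) \left(- \frac{1}{38490}\right) - \frac{13947}{26594} = 23 \left(-80 + 2 \sqrt{5}\right) \left(- \frac{1}{38490}\right) - \frac{13947}{26594} = \left(-1840 + 46 \sqrt{5}\right) \left(- \frac{1}{38490}\right) - \frac{13947}{26594} = \left(\frac{184}{3849} - \frac{23 \sqrt{5}}{19245}\right) - \frac{13947}{26594} = - \frac{48788707}{102360306} - \frac{23 \sqrt{5}}{19245}$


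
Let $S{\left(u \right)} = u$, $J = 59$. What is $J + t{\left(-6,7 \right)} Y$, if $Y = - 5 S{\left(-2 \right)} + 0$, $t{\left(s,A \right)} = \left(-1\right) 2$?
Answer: $39$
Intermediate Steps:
$t{\left(s,A \right)} = -2$
$Y = 10$ ($Y = \left(-5\right) \left(-2\right) + 0 = 10 + 0 = 10$)
$J + t{\left(-6,7 \right)} Y = 59 - 20 = 39$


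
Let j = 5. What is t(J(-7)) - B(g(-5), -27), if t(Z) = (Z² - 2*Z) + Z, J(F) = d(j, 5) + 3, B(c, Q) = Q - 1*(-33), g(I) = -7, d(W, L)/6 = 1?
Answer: 66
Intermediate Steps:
d(W, L) = 6 (d(W, L) = 6*1 = 6)
B(c, Q) = 33 + Q (B(c, Q) = Q + 33 = 33 + Q)
J(F) = 9 (J(F) = 6 + 3 = 9)
t(Z) = Z² - Z
t(J(-7)) - B(g(-5), -27) = 9*(-1 + 9) - (33 - 27) = 9*8 - 1*6 = 72 - 6 = 66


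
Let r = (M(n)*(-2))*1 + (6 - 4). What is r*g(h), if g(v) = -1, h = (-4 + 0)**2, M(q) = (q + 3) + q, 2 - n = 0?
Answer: 12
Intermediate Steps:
n = 2 (n = 2 - 1*0 = 2 + 0 = 2)
M(q) = 3 + 2*q (M(q) = (3 + q) + q = 3 + 2*q)
h = 16 (h = (-4)**2 = 16)
r = -12 (r = ((3 + 2*2)*(-2))*1 + (6 - 4) = ((3 + 4)*(-2))*1 + 2 = (7*(-2))*1 + 2 = -14*1 + 2 = -14 + 2 = -12)
r*g(h) = -12*(-1) = 12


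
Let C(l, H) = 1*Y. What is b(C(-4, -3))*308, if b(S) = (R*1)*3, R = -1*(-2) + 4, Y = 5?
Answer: 5544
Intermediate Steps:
R = 6 (R = 2 + 4 = 6)
C(l, H) = 5 (C(l, H) = 1*5 = 5)
b(S) = 18 (b(S) = (6*1)*3 = 6*3 = 18)
b(C(-4, -3))*308 = 18*308 = 5544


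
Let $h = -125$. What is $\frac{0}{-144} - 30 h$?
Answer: $3750$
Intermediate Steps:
$\frac{0}{-144} - 30 h = \frac{0}{-144} - -3750 = 0 \left(- \frac{1}{144}\right) + 3750 = 0 + 3750 = 3750$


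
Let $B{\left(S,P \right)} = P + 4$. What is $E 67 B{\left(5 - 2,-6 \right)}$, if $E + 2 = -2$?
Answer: $536$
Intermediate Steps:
$B{\left(S,P \right)} = 4 + P$
$E = -4$ ($E = -2 - 2 = -4$)
$E 67 B{\left(5 - 2,-6 \right)} = \left(-4\right) 67 \left(4 - 6\right) = \left(-268\right) \left(-2\right) = 536$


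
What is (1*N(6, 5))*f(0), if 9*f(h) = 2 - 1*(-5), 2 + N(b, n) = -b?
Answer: -56/9 ≈ -6.2222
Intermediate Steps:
N(b, n) = -2 - b
f(h) = 7/9 (f(h) = (2 - 1*(-5))/9 = (2 + 5)/9 = (⅑)*7 = 7/9)
(1*N(6, 5))*f(0) = (1*(-2 - 1*6))*(7/9) = (1*(-2 - 6))*(7/9) = (1*(-8))*(7/9) = -8*7/9 = -56/9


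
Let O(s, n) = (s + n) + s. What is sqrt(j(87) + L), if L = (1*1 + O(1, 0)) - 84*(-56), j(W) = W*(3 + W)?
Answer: 3*sqrt(1393) ≈ 111.97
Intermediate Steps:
O(s, n) = n + 2*s (O(s, n) = (n + s) + s = n + 2*s)
L = 4707 (L = (1*1 + (0 + 2*1)) - 84*(-56) = (1 + (0 + 2)) + 4704 = (1 + 2) + 4704 = 3 + 4704 = 4707)
sqrt(j(87) + L) = sqrt(87*(3 + 87) + 4707) = sqrt(87*90 + 4707) = sqrt(7830 + 4707) = sqrt(12537) = 3*sqrt(1393)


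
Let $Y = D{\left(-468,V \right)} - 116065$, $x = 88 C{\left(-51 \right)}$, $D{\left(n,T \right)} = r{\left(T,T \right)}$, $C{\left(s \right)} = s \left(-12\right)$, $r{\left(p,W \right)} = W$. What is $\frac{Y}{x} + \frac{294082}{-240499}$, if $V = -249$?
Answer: $- \frac{117142997}{34631856} \approx -3.3825$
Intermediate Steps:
$C{\left(s \right)} = - 12 s$
$D{\left(n,T \right)} = T$
$x = 53856$ ($x = 88 \left(\left(-12\right) \left(-51\right)\right) = 88 \cdot 612 = 53856$)
$Y = -116314$ ($Y = -249 - 116065 = -116314$)
$\frac{Y}{x} + \frac{294082}{-240499} = - \frac{116314}{53856} + \frac{294082}{-240499} = \left(-116314\right) \frac{1}{53856} + 294082 \left(- \frac{1}{240499}\right) = - \frac{311}{144} - \frac{294082}{240499} = - \frac{117142997}{34631856}$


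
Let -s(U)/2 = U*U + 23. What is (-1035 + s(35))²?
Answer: 12467961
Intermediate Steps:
s(U) = -46 - 2*U² (s(U) = -2*(U*U + 23) = -2*(U² + 23) = -2*(23 + U²) = -46 - 2*U²)
(-1035 + s(35))² = (-1035 + (-46 - 2*35²))² = (-1035 + (-46 - 2*1225))² = (-1035 + (-46 - 2450))² = (-1035 - 2496)² = (-3531)² = 12467961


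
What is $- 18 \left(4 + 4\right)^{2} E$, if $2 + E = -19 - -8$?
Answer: $14976$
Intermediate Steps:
$E = -13$ ($E = -2 - 11 = -13$)
$- 18 \left(4 + 4\right)^{2} E = - 18 \left(4 + 4\right)^{2} \left(-13\right) = - 18 \cdot 8^{2} \left(-13\right) = \left(-18\right) 64 \left(-13\right) = \left(-1152\right) \left(-13\right) = 14976$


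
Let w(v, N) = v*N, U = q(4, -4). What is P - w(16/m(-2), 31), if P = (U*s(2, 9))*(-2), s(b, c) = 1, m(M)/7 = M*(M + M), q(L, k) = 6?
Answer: -146/7 ≈ -20.857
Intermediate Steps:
U = 6
m(M) = 14*M**2 (m(M) = 7*(M*(M + M)) = 7*(M*(2*M)) = 7*(2*M**2) = 14*M**2)
w(v, N) = N*v
P = -12 (P = (6*1)*(-2) = 6*(-2) = -12)
P - w(16/m(-2), 31) = -12 - 31*16/((14*(-2)**2)) = -12 - 31*16/((14*4)) = -12 - 31*16/56 = -12 - 31*16*(1/56) = -12 - 31*2/7 = -12 - 1*62/7 = -12 - 62/7 = -146/7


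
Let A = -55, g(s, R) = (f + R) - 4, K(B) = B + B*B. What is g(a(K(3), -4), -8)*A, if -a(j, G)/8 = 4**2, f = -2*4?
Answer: 1100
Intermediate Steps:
K(B) = B + B**2
f = -8
a(j, G) = -128 (a(j, G) = -8*4**2 = -8*16 = -128)
g(s, R) = -12 + R (g(s, R) = (-8 + R) - 4 = -12 + R)
g(a(K(3), -4), -8)*A = (-12 - 8)*(-55) = -20*(-55) = 1100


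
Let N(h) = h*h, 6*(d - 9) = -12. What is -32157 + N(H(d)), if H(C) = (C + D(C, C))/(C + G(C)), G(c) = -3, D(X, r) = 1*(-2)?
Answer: -514487/16 ≈ -32155.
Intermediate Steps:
d = 7 (d = 9 + (⅙)*(-12) = 9 - 2 = 7)
D(X, r) = -2
H(C) = (-2 + C)/(-3 + C) (H(C) = (C - 2)/(C - 3) = (-2 + C)/(-3 + C))
N(h) = h²
-32157 + N(H(d)) = -32157 + ((-2 + 7)/(-3 + 7))² = -32157 + (5/4)² = -32157 + 25/16 = -514487/16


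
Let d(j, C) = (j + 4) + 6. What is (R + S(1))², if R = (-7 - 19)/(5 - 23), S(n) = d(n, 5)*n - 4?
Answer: 5776/81 ≈ 71.309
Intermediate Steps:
d(j, C) = 10 + j (d(j, C) = (4 + j) + 6 = 10 + j)
S(n) = -4 + n*(10 + n) (S(n) = (10 + n)*n - 4 = n*(10 + n) - 4 = -4 + n*(10 + n))
R = 13/9 (R = -26/(-18) = -26*(-1/18) = 13/9 ≈ 1.4444)
(R + S(1))² = (13/9 + (-4 + 1*(10 + 1)))² = (13/9 + (-4 + 1*11))² = (13/9 + (-4 + 11))² = (13/9 + 7)² = (76/9)² = 5776/81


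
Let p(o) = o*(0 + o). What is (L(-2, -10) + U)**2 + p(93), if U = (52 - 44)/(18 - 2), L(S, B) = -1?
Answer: 34597/4 ≈ 8649.3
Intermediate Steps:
U = 1/2 (U = 8/16 = 8*(1/16) = 1/2 ≈ 0.50000)
p(o) = o**2 (p(o) = o*o = o**2)
(L(-2, -10) + U)**2 + p(93) = (-1 + 1/2)**2 + 93**2 = (-1/2)**2 + 8649 = 1/4 + 8649 = 34597/4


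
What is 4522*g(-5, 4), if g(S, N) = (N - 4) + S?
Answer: -22610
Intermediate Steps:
g(S, N) = -4 + N + S (g(S, N) = (-4 + N) + S = -4 + N + S)
4522*g(-5, 4) = 4522*(-4 + 4 - 5) = 4522*(-5) = -22610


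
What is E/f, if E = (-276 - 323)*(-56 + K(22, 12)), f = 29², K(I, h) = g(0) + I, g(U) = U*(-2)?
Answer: 20366/841 ≈ 24.216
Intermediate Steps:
g(U) = -2*U
K(I, h) = I (K(I, h) = -2*0 + I = 0 + I = I)
f = 841
E = 20366 (E = (-276 - 323)*(-56 + 22) = -599*(-34) = 20366)
E/f = 20366/841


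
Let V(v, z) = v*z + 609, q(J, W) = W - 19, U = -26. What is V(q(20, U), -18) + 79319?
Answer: 80738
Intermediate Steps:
q(J, W) = -19 + W
V(v, z) = 609 + v*z
V(q(20, U), -18) + 79319 = (609 + (-19 - 26)*(-18)) + 79319 = (609 - 45*(-18)) + 79319 = (609 + 810) + 79319 = 1419 + 79319 = 80738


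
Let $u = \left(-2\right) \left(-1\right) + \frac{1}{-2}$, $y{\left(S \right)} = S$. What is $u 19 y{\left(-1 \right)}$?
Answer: $- \frac{57}{2} \approx -28.5$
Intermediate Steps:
$u = \frac{3}{2}$ ($u = 2 - \frac{1}{2} = \frac{3}{2} \approx 1.5$)
$u 19 y{\left(-1 \right)} = \frac{3}{2} \cdot 19 \left(-1\right) = \frac{57}{2} \left(-1\right) = - \frac{57}{2}$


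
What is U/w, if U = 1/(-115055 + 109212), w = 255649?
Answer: -1/1493757107 ≈ -6.6945e-10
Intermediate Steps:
U = -1/5843 (U = 1/(-5843) = -1/5843 ≈ -0.00017114)
U/w = -1/5843/255649 = -1/5843*1/255649 = -1/1493757107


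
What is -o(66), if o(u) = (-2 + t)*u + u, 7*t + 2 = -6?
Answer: 990/7 ≈ 141.43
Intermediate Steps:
t = -8/7 (t = -2/7 + (⅐)*(-6) = -2/7 - 6/7 = -8/7 ≈ -1.1429)
o(u) = -15*u/7 (o(u) = (-2 - 8/7)*u + u = -22*u/7 + u = -15*u/7)
-o(66) = -(-15)*66/7 = -1*(-990/7) = 990/7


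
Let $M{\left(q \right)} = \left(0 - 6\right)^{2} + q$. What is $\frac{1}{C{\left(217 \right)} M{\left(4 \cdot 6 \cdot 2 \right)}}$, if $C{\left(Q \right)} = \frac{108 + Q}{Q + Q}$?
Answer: $\frac{31}{1950} \approx 0.015897$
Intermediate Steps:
$C{\left(Q \right)} = \frac{108 + Q}{2 Q}$
$M{\left(q \right)} = 36 + q$ ($M{\left(q \right)} = \left(-6\right)^{2} + q = 36 + q$)
$\frac{1}{C{\left(217 \right)} M{\left(4 \cdot 6 \cdot 2 \right)}} = \frac{1}{\frac{108 + 217}{2 \cdot 217} \left(36 + 4 \cdot 6 \cdot 2\right)} = \frac{1}{\frac{1}{2} \cdot \frac{1}{217} \cdot 325 \left(36 + 24 \cdot 2\right)} = \frac{1}{\frac{325}{434} \left(36 + 48\right)} = \frac{434}{325 \cdot 84} = \frac{434}{325} \cdot \frac{1}{84} = \frac{31}{1950}$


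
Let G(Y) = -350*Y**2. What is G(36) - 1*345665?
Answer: -799265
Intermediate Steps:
G(36) - 1*345665 = -350*36**2 - 1*345665 = -350*1296 - 345665 = -453600 - 345665 = -799265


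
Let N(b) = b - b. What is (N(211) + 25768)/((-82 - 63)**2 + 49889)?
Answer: 12884/35457 ≈ 0.36337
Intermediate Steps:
N(b) = 0
(N(211) + 25768)/((-82 - 63)**2 + 49889) = (0 + 25768)/((-82 - 63)**2 + 49889) = 25768/((-145)**2 + 49889) = 25768/(21025 + 49889) = 25768/70914 = 25768*(1/70914) = 12884/35457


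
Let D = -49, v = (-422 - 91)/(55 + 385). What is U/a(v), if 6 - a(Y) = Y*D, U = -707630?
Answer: 311357200/22497 ≈ 13840.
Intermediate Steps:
v = -513/440 ≈ -1.1659
a(Y) = 6 + 49*Y (a(Y) = 6 - Y*(-49) = 6 - (-49)*Y = 6 + 49*Y)
U/a(v) = -707630/(6 + 49*(-513/440)) = -707630/(6 - 25137/440) = -707630/(-22497/440) = -707630*(-440/22497) = 311357200/22497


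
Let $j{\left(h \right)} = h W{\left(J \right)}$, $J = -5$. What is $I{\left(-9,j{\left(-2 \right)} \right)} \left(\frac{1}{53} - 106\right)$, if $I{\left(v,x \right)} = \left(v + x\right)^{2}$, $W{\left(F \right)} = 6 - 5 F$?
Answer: $- \frac{28315297}{53} \approx -5.3425 \cdot 10^{5}$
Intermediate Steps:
$j{\left(h \right)} = 31 h$ ($j{\left(h \right)} = h \left(6 - -25\right) = h \left(6 + 25\right) = h 31 = 31 h$)
$I{\left(-9,j{\left(-2 \right)} \right)} \left(\frac{1}{53} - 106\right) = \left(-9 + 31 \left(-2\right)\right)^{2} \left(\frac{1}{53} - 106\right) = \left(-9 - 62\right)^{2} \left(\frac{1}{53} - 106\right) = \left(-71\right)^{2} \left(- \frac{5617}{53}\right) = 5041 \left(- \frac{5617}{53}\right) = - \frac{28315297}{53}$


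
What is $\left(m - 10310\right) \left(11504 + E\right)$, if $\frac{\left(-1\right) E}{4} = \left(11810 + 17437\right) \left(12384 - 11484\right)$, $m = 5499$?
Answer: $506490995456$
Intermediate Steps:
$E = -105289200$ ($E = - 4 \left(11810 + 17437\right) \left(12384 - 11484\right) = - 4 \cdot 29247 \cdot 900 = \left(-4\right) 26322300 = -105289200$)
$\left(m - 10310\right) \left(11504 + E\right) = \left(5499 - 10310\right) \left(11504 - 105289200\right) = \left(-4811\right) \left(-105277696\right) = 506490995456$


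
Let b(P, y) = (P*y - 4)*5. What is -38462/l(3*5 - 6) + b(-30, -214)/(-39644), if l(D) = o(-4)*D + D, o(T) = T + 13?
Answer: -190959341/445995 ≈ -428.16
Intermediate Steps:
o(T) = 13 + T
b(P, y) = -20 + 5*P*y (b(P, y) = (-4 + P*y)*5 = -20 + 5*P*y)
l(D) = 10*D (l(D) = (13 - 4)*D + D = 9*D + D = 10*D)
-38462/l(3*5 - 6) + b(-30, -214)/(-39644) = -38462*1/(10*(3*5 - 6)) + (-20 + 5*(-30)*(-214))/(-39644) = -38462*1/(10*(15 - 6)) + (-20 + 32100)*(-1/39644) = -38462/(10*9) + 32080*(-1/39644) = -38462/90 - 8020/9911 = -38462*1/90 - 8020/9911 = -19231/45 - 8020/9911 = -190959341/445995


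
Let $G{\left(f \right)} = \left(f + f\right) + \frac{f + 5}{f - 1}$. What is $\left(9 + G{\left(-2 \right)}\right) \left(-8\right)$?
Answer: $-32$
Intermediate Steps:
$G{\left(f \right)} = 2 f + \frac{5 + f}{-1 + f}$
$\left(9 + G{\left(-2 \right)}\right) \left(-8\right) = \left(9 + \frac{5 - -2 + 2 \left(-2\right)^{2}}{-1 - 2}\right) \left(-8\right) = \left(9 + \frac{5 + 2 + 2 \cdot 4}{-3}\right) \left(-8\right) = \left(9 - \frac{5 + 2 + 8}{3}\right) \left(-8\right) = \left(9 - 5\right) \left(-8\right) = 4 \left(-8\right) = -32$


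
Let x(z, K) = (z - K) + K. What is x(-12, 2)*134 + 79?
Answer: -1529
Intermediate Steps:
x(z, K) = z
x(-12, 2)*134 + 79 = -12*134 + 79 = -1608 + 79 = -1529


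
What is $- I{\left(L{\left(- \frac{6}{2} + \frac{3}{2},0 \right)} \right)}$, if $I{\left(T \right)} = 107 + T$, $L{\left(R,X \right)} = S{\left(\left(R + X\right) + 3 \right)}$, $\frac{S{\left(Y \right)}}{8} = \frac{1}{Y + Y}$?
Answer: $- \frac{329}{3} \approx -109.67$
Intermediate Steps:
$S{\left(Y \right)} = \frac{4}{Y}$ ($S{\left(Y \right)} = \frac{8}{Y + Y} = \frac{8}{2 Y} = 8 \frac{1}{2 Y} = \frac{4}{Y}$)
$L{\left(R,X \right)} = \frac{4}{3 + R + X}$ ($L{\left(R,X \right)} = \frac{4}{\left(R + X\right) + 3} = \frac{4}{3 + R + X}$)
$- I{\left(L{\left(- \frac{6}{2} + \frac{3}{2},0 \right)} \right)} = - (107 + \frac{4}{3 + \left(- \frac{6}{2} + \frac{3}{2}\right) + 0}) = - (107 + \frac{4}{3 + \left(\left(-6\right) \frac{1}{2} + 3 \cdot \frac{1}{2}\right) + 0}) = - (107 + \frac{4}{3 + \left(-3 + \frac{3}{2}\right) + 0}) = - (107 + \frac{4}{3 - \frac{3}{2} + 0}) = - (107 + \frac{4}{\frac{3}{2}}) = - (107 + 4 \cdot \frac{2}{3}) = - (107 + \frac{8}{3}) = \left(-1\right) \frac{329}{3} = - \frac{329}{3}$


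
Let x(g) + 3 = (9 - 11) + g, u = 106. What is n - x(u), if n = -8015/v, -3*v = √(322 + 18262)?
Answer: -101 + 24045*√4646/9292 ≈ 75.382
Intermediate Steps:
v = -2*√4646/3 (v = -√(322 + 18262)/3 = -2*√4646/3 ≈ -45.441)
n = 24045*√4646/9292 (n = -8015*(-3*√4646/9292) = -(-24045)*√4646/9292 = 24045*√4646/9292 ≈ 176.38)
x(g) = -5 + g (x(g) = -3 + ((9 - 11) + g) = -3 + (-2 + g) = -5 + g)
n - x(u) = 24045*√4646/9292 - (-5 + 106) = 24045*√4646/9292 - 1*101 = 24045*√4646/9292 - 101 = -101 + 24045*√4646/9292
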